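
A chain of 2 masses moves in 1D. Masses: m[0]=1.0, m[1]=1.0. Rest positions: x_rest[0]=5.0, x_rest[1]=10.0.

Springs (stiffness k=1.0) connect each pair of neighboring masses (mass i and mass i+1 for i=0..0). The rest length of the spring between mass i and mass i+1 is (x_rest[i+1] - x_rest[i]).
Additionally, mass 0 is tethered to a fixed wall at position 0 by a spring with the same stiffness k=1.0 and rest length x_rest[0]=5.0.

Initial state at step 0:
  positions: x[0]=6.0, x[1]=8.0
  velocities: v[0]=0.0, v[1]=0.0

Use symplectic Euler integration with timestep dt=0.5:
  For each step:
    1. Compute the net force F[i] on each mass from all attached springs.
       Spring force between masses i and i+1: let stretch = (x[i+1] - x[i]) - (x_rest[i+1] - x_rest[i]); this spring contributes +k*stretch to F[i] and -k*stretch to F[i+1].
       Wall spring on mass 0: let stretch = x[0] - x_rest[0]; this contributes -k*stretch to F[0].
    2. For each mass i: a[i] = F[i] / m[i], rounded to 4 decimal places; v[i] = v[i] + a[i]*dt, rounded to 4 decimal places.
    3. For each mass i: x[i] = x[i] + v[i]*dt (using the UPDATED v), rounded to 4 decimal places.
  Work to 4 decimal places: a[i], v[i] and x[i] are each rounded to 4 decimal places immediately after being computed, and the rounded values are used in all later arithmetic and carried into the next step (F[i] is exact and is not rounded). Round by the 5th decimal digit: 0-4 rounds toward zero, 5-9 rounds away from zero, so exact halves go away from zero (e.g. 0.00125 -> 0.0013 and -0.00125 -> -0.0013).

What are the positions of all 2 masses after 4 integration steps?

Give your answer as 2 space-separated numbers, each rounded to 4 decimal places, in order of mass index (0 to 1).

Step 0: x=[6.0000 8.0000] v=[0.0000 0.0000]
Step 1: x=[5.0000 8.7500] v=[-2.0000 1.5000]
Step 2: x=[3.6875 9.8125] v=[-2.6250 2.1250]
Step 3: x=[2.9844 10.5938] v=[-1.4063 1.5625]
Step 4: x=[3.4375 10.7227] v=[0.9062 0.2578]

Answer: 3.4375 10.7227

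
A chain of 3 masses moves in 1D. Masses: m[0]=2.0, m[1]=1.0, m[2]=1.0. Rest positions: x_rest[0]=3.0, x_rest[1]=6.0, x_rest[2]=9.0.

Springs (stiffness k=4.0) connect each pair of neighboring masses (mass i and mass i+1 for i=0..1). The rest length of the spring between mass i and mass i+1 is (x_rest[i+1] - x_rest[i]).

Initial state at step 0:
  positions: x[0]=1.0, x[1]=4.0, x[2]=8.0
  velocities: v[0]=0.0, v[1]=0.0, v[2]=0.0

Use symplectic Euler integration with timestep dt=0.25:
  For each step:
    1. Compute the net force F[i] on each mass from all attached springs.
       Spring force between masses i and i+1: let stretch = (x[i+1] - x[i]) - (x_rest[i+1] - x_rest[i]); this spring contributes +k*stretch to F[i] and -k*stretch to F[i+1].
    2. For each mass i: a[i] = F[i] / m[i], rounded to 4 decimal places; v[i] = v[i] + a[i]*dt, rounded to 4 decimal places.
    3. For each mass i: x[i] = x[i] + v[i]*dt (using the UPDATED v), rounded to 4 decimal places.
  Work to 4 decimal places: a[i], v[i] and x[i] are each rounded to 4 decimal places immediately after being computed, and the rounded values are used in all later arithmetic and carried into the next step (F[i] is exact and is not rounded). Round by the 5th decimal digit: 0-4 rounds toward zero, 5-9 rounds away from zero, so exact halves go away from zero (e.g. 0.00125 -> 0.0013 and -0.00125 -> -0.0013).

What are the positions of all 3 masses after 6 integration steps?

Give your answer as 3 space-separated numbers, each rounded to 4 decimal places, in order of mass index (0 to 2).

Answer: 1.6464 3.7720 6.9357

Derivation:
Step 0: x=[1.0000 4.0000 8.0000] v=[0.0000 0.0000 0.0000]
Step 1: x=[1.0000 4.2500 7.7500] v=[0.0000 1.0000 -1.0000]
Step 2: x=[1.0313 4.5625 7.3750] v=[0.1250 1.2500 -1.5000]
Step 3: x=[1.1290 4.6953 7.0469] v=[0.3906 0.5313 -1.3125]
Step 4: x=[1.2975 4.5245 6.8809] v=[0.6738 -0.6834 -0.6641]
Step 5: x=[1.4943 4.1360 6.8758] v=[0.7873 -1.5540 -0.0205]
Step 6: x=[1.6464 3.7720 6.9357] v=[0.6082 -1.4559 0.2397]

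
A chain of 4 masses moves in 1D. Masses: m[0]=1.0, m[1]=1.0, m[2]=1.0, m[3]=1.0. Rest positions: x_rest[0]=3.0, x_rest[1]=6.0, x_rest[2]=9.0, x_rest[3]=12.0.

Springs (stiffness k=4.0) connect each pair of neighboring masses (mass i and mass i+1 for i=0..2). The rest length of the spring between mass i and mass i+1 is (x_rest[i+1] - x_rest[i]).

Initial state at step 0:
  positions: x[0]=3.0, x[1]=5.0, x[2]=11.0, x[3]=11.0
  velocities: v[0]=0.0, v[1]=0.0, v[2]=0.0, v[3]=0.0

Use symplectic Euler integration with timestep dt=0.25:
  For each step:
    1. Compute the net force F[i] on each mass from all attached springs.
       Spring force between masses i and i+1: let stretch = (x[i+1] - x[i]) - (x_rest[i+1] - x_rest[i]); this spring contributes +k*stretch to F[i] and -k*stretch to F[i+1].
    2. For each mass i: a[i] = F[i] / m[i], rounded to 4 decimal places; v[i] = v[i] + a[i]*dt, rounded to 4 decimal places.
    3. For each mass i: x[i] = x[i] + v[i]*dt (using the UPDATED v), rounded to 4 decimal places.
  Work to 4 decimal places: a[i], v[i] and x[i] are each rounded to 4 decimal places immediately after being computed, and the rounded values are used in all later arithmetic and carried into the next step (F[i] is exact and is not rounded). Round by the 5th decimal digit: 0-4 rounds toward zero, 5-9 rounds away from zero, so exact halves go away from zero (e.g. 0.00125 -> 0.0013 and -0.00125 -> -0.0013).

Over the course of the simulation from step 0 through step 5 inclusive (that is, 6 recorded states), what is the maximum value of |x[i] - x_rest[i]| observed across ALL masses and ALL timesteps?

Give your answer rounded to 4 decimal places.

Step 0: x=[3.0000 5.0000 11.0000 11.0000] v=[0.0000 0.0000 0.0000 0.0000]
Step 1: x=[2.7500 6.0000 9.5000 11.7500] v=[-1.0000 4.0000 -6.0000 3.0000]
Step 2: x=[2.5625 7.0625 7.6875 12.6875] v=[-0.7500 4.2500 -7.2500 3.7500]
Step 3: x=[2.7500 7.1563 6.9688 13.1250] v=[0.7500 0.3750 -2.8750 1.7500]
Step 4: x=[3.2891 6.1016 7.8360 12.7735] v=[2.1563 -4.2188 3.4687 -1.4062]
Step 5: x=[3.7813 4.7774 9.5040 11.9376] v=[1.9688 -5.2969 6.6718 -3.3437]
Max displacement = 2.0312

Answer: 2.0312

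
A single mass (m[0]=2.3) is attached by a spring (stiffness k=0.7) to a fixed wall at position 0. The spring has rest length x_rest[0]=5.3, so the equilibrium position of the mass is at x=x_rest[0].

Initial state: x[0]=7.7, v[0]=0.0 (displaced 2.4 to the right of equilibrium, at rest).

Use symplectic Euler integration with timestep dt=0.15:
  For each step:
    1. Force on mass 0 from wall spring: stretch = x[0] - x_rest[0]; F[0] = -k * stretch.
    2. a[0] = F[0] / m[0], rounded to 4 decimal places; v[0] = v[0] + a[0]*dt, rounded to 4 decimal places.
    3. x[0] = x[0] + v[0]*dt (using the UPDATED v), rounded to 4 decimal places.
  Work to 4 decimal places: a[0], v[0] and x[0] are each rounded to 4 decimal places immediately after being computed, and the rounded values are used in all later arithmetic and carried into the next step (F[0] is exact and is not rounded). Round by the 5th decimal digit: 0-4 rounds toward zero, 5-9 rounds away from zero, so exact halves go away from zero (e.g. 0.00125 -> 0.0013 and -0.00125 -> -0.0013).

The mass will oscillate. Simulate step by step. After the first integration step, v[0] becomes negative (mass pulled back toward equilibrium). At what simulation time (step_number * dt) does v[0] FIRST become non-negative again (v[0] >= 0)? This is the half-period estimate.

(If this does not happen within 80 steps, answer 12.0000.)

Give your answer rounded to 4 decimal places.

Answer: 5.7000

Derivation:
Step 0: x=[7.7000] v=[0.0000]
Step 1: x=[7.6836] v=[-0.1096]
Step 2: x=[7.6508] v=[-0.2184]
Step 3: x=[7.6019] v=[-0.3257]
Step 4: x=[7.5373] v=[-0.4308]
Step 5: x=[7.4574] v=[-0.5329]
Step 6: x=[7.3627] v=[-0.6314]
Step 7: x=[7.2539] v=[-0.7256]
Step 8: x=[7.1317] v=[-0.8148]
Step 9: x=[6.9969] v=[-0.8984]
Step 10: x=[6.8505] v=[-0.9759]
Step 11: x=[6.6935] v=[-1.0467]
Step 12: x=[6.5270] v=[-1.1103]
Step 13: x=[6.3521] v=[-1.1663]
Step 14: x=[6.1700] v=[-1.2143]
Step 15: x=[5.9819] v=[-1.2540]
Step 16: x=[5.7891] v=[-1.2851]
Step 17: x=[5.5930] v=[-1.3074]
Step 18: x=[5.3949] v=[-1.3208]
Step 19: x=[5.1961] v=[-1.3251]
Step 20: x=[4.9980] v=[-1.3204]
Step 21: x=[4.8020] v=[-1.3066]
Step 22: x=[4.6094] v=[-1.2839]
Step 23: x=[4.4215] v=[-1.2524]
Step 24: x=[4.2397] v=[-1.2123]
Step 25: x=[4.0651] v=[-1.1639]
Step 26: x=[3.8990] v=[-1.1075]
Step 27: x=[3.7425] v=[-1.0435]
Step 28: x=[3.5966] v=[-0.9724]
Step 29: x=[3.4624] v=[-0.8946]
Step 30: x=[3.3408] v=[-0.8107]
Step 31: x=[3.2326] v=[-0.7213]
Step 32: x=[3.1386] v=[-0.6269]
Step 33: x=[3.0594] v=[-0.5282]
Step 34: x=[2.9955] v=[-0.4259]
Step 35: x=[2.9474] v=[-0.3207]
Step 36: x=[2.9154] v=[-0.2133]
Step 37: x=[2.8997] v=[-0.1044]
Step 38: x=[2.9005] v=[0.0052]
First v>=0 after going negative at step 38, time=5.7000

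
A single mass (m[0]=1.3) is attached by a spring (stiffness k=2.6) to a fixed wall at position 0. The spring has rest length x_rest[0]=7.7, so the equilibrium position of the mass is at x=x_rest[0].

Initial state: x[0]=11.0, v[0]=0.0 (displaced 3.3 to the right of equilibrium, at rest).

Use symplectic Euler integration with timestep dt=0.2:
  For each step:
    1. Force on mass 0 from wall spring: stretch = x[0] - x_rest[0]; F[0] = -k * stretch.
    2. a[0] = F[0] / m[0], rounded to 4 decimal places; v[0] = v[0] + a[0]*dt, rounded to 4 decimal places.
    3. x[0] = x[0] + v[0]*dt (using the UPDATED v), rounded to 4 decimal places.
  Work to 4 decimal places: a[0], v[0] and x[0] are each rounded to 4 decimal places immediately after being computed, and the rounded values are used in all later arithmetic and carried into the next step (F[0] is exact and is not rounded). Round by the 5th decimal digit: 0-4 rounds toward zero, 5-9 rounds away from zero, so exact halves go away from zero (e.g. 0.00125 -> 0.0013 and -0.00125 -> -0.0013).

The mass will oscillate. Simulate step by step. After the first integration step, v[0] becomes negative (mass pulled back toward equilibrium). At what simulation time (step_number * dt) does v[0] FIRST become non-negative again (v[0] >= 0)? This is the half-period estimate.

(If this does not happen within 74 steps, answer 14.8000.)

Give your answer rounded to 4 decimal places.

Answer: 2.4000

Derivation:
Step 0: x=[11.0000] v=[0.0000]
Step 1: x=[10.7360] v=[-1.3200]
Step 2: x=[10.2291] v=[-2.5344]
Step 3: x=[9.5199] v=[-3.5460]
Step 4: x=[8.6651] v=[-4.2740]
Step 5: x=[7.7331] v=[-4.6600]
Step 6: x=[6.7985] v=[-4.6732]
Step 7: x=[5.9360] v=[-4.3126]
Step 8: x=[5.2146] v=[-3.6070]
Step 9: x=[4.6920] v=[-2.6128]
Step 10: x=[4.4101] v=[-1.4096]
Step 11: x=[4.3914] v=[-0.0936]
Step 12: x=[4.6374] v=[1.2298]
First v>=0 after going negative at step 12, time=2.4000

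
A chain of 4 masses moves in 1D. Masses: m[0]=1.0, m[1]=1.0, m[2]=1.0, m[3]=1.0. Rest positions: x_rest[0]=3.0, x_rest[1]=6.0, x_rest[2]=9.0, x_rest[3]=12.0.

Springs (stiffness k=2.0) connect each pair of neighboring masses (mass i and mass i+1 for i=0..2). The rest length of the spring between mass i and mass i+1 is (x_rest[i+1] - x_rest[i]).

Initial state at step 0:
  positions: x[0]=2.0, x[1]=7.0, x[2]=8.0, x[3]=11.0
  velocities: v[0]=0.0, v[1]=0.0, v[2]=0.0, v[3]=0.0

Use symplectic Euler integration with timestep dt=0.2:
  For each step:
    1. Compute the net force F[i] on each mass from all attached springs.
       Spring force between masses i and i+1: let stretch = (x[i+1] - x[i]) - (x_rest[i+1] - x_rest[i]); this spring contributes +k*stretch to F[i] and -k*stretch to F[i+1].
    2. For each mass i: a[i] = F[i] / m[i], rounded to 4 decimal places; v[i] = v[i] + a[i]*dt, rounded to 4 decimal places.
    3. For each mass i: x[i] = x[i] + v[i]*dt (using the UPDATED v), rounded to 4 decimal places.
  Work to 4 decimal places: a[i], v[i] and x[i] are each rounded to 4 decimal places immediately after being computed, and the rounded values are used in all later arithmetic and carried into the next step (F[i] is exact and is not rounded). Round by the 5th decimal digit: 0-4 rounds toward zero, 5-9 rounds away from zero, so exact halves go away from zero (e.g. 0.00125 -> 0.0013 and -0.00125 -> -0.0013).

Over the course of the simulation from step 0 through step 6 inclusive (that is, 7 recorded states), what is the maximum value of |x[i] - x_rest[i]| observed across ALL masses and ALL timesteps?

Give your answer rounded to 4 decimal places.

Step 0: x=[2.0000 7.0000 8.0000 11.0000] v=[0.0000 0.0000 0.0000 0.0000]
Step 1: x=[2.1600 6.6800 8.1600 11.0000] v=[0.8000 -1.6000 0.8000 0.0000]
Step 2: x=[2.4416 6.1168 8.4288 11.0128] v=[1.4080 -2.8160 1.3440 0.0640]
Step 3: x=[2.7772 5.4445 8.7194 11.0589] v=[1.6781 -3.3613 1.4528 0.2304]
Step 4: x=[3.0862 4.8208 8.9351 11.1578] v=[1.5450 -3.1183 1.0786 0.4946]
Step 5: x=[3.2940 4.3875 8.9995 11.3189] v=[1.0388 -2.1664 0.3220 0.8055]
Step 6: x=[3.3492 4.2357 8.8805 11.5344] v=[0.2762 -0.7590 -0.5950 1.0777]
Max displacement = 1.7643

Answer: 1.7643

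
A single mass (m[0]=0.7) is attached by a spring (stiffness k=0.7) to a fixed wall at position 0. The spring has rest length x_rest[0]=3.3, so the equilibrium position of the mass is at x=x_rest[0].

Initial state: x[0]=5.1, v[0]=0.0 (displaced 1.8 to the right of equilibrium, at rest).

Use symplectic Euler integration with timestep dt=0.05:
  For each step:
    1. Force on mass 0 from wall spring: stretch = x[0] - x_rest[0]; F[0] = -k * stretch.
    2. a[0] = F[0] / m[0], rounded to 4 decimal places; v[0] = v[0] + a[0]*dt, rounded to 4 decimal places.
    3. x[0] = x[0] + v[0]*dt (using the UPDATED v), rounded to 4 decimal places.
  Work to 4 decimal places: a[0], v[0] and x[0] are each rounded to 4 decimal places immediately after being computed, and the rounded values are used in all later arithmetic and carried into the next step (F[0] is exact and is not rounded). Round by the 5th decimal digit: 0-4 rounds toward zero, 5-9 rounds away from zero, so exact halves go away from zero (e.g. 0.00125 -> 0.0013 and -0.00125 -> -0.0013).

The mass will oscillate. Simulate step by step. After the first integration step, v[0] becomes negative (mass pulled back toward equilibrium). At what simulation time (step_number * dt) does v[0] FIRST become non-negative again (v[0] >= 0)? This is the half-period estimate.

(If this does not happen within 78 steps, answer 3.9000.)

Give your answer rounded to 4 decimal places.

Answer: 3.1500

Derivation:
Step 0: x=[5.1000] v=[0.0000]
Step 1: x=[5.0955] v=[-0.0900]
Step 2: x=[5.0865] v=[-0.1798]
Step 3: x=[5.0730] v=[-0.2691]
Step 4: x=[5.0551] v=[-0.3578]
Step 5: x=[5.0328] v=[-0.4456]
Step 6: x=[5.0062] v=[-0.5322]
Step 7: x=[4.9753] v=[-0.6175]
Step 8: x=[4.9402] v=[-0.7013]
Step 9: x=[4.9010] v=[-0.7833]
Step 10: x=[4.8578] v=[-0.8634]
Step 11: x=[4.8107] v=[-0.9413]
Step 12: x=[4.7599] v=[-1.0168]
Step 13: x=[4.7054] v=[-1.0898]
Step 14: x=[4.6474] v=[-1.1601]
Step 15: x=[4.5860] v=[-1.2275]
Step 16: x=[4.5214] v=[-1.2918]
Step 17: x=[4.4538] v=[-1.3529]
Step 18: x=[4.3833] v=[-1.4106]
Step 19: x=[4.3101] v=[-1.4648]
Step 20: x=[4.2343] v=[-1.5153]
Step 21: x=[4.1562] v=[-1.5620]
Step 22: x=[4.0760] v=[-1.6048]
Step 23: x=[3.9938] v=[-1.6436]
Step 24: x=[3.9099] v=[-1.6783]
Step 25: x=[3.8245] v=[-1.7088]
Step 26: x=[3.7378] v=[-1.7350]
Step 27: x=[3.6500] v=[-1.7569]
Step 28: x=[3.5613] v=[-1.7744]
Step 29: x=[3.4719] v=[-1.7875]
Step 30: x=[3.3821] v=[-1.7961]
Step 31: x=[3.2921] v=[-1.8002]
Step 32: x=[3.2021] v=[-1.7998]
Step 33: x=[3.1124] v=[-1.7949]
Step 34: x=[3.0231] v=[-1.7855]
Step 35: x=[2.9345] v=[-1.7717]
Step 36: x=[2.8468] v=[-1.7534]
Step 37: x=[2.7603] v=[-1.7307]
Step 38: x=[2.6751] v=[-1.7037]
Step 39: x=[2.5915] v=[-1.6725]
Step 40: x=[2.5096] v=[-1.6371]
Step 41: x=[2.4297] v=[-1.5976]
Step 42: x=[2.3520] v=[-1.5541]
Step 43: x=[2.2767] v=[-1.5067]
Step 44: x=[2.2039] v=[-1.4555]
Step 45: x=[2.1339] v=[-1.4007]
Step 46: x=[2.0668] v=[-1.3424]
Step 47: x=[2.0028] v=[-1.2807]
Step 48: x=[1.9420] v=[-1.2158]
Step 49: x=[1.8846] v=[-1.1479]
Step 50: x=[1.8307] v=[-1.0771]
Step 51: x=[1.7805] v=[-1.0036]
Step 52: x=[1.7341] v=[-0.9276]
Step 53: x=[1.6916] v=[-0.8493]
Step 54: x=[1.6532] v=[-0.7689]
Step 55: x=[1.6189] v=[-0.6866]
Step 56: x=[1.5888] v=[-0.6025]
Step 57: x=[1.5630] v=[-0.5169]
Step 58: x=[1.5415] v=[-0.4301]
Step 59: x=[1.5244] v=[-0.3422]
Step 60: x=[1.5117] v=[-0.2534]
Step 61: x=[1.5035] v=[-0.1640]
Step 62: x=[1.4998] v=[-0.0742]
Step 63: x=[1.5006] v=[0.0158]
First v>=0 after going negative at step 63, time=3.1500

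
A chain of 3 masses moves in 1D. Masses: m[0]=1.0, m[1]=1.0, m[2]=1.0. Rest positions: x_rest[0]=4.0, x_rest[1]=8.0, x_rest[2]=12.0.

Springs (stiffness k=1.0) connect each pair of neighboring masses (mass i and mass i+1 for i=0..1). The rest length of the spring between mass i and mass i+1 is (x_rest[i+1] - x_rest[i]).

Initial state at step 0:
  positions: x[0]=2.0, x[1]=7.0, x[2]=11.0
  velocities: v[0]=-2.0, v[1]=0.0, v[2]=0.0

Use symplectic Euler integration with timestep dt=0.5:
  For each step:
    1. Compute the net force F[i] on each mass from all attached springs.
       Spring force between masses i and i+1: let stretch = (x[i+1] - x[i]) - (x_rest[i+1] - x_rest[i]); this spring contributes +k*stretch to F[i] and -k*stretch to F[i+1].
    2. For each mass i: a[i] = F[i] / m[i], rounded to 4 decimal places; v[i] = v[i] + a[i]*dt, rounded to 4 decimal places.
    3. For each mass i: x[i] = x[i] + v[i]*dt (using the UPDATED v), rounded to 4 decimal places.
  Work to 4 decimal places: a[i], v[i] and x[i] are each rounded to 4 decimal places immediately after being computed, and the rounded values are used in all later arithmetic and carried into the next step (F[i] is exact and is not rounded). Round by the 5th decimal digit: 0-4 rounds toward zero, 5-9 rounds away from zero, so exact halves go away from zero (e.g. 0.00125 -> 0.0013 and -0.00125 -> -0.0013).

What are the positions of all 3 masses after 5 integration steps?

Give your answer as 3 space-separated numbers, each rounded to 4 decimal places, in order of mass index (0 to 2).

Answer: 1.0557 4.6631 9.2812

Derivation:
Step 0: x=[2.0000 7.0000 11.0000] v=[-2.0000 0.0000 0.0000]
Step 1: x=[1.2500 6.7500 11.0000] v=[-1.5000 -0.5000 0.0000]
Step 2: x=[0.8750 6.1875 10.9375] v=[-0.7500 -1.1250 -0.1250]
Step 3: x=[0.8281 5.4844 10.6875] v=[-0.0938 -1.4063 -0.5000]
Step 4: x=[0.9453 4.9180 10.1367] v=[0.2344 -1.1329 -1.1016]
Step 5: x=[1.0557 4.6631 9.2812] v=[0.2208 -0.5099 -1.7110]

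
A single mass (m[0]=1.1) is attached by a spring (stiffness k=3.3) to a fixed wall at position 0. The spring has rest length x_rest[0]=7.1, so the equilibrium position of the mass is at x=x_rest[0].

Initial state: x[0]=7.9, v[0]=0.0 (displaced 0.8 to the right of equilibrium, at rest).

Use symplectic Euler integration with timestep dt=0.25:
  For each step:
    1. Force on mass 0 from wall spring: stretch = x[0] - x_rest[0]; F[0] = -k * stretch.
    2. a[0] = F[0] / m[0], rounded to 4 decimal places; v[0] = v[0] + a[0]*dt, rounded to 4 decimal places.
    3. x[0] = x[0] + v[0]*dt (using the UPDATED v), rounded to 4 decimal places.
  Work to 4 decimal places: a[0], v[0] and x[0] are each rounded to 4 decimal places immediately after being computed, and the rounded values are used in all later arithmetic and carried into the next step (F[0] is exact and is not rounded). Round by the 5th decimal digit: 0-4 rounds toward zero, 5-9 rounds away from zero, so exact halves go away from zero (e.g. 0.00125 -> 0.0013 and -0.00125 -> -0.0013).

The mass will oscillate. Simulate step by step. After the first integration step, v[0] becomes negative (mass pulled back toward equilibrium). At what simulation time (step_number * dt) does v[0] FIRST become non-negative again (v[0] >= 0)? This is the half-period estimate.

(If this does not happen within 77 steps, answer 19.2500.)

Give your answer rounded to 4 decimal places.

Answer: 2.0000

Derivation:
Step 0: x=[7.9000] v=[0.0000]
Step 1: x=[7.7500] v=[-0.6000]
Step 2: x=[7.4781] v=[-1.0875]
Step 3: x=[7.1353] v=[-1.3711]
Step 4: x=[6.7859] v=[-1.3976]
Step 5: x=[6.4954] v=[-1.1620]
Step 6: x=[6.3183] v=[-0.7086]
Step 7: x=[6.2877] v=[-0.1223]
Step 8: x=[6.4094] v=[0.4869]
First v>=0 after going negative at step 8, time=2.0000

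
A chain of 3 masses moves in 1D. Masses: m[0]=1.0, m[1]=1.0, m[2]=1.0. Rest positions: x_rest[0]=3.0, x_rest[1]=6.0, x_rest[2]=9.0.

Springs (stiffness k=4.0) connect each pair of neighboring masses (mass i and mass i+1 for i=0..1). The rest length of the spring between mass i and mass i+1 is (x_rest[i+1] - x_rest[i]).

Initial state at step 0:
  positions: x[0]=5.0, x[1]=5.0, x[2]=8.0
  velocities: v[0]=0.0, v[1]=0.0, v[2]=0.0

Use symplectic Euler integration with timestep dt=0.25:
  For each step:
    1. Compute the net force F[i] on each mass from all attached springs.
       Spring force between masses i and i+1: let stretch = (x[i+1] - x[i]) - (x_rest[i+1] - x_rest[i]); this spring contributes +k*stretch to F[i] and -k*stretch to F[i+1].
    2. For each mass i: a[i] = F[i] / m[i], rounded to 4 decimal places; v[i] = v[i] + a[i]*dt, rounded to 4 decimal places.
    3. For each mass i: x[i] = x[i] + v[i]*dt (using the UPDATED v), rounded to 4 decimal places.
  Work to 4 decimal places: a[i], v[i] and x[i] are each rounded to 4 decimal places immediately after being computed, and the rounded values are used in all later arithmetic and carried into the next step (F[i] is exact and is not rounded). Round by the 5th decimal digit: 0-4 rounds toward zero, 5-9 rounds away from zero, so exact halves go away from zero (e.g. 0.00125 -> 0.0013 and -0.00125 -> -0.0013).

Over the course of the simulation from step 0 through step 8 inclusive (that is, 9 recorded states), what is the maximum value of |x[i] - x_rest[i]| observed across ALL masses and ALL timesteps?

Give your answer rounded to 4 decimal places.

Step 0: x=[5.0000 5.0000 8.0000] v=[0.0000 0.0000 0.0000]
Step 1: x=[4.2500 5.7500 8.0000] v=[-3.0000 3.0000 0.0000]
Step 2: x=[3.1250 6.6875 8.1875] v=[-4.5000 3.7500 0.7500]
Step 3: x=[2.1406 7.1094 8.7500] v=[-3.9375 1.6875 2.2500]
Step 4: x=[1.6484 6.6992 9.6524] v=[-1.9687 -1.6407 3.6094]
Step 5: x=[1.6689 5.7646 10.5665] v=[0.0821 -3.7383 3.6562]
Step 6: x=[1.9634 5.0066 11.0301] v=[1.1778 -3.0321 1.8543]
Step 7: x=[2.2687 4.9937 10.7378] v=[1.2210 -0.0518 -1.1692]
Step 8: x=[2.5052 5.7355 9.7595] v=[0.9460 2.9673 -3.9133]
Max displacement = 2.0301

Answer: 2.0301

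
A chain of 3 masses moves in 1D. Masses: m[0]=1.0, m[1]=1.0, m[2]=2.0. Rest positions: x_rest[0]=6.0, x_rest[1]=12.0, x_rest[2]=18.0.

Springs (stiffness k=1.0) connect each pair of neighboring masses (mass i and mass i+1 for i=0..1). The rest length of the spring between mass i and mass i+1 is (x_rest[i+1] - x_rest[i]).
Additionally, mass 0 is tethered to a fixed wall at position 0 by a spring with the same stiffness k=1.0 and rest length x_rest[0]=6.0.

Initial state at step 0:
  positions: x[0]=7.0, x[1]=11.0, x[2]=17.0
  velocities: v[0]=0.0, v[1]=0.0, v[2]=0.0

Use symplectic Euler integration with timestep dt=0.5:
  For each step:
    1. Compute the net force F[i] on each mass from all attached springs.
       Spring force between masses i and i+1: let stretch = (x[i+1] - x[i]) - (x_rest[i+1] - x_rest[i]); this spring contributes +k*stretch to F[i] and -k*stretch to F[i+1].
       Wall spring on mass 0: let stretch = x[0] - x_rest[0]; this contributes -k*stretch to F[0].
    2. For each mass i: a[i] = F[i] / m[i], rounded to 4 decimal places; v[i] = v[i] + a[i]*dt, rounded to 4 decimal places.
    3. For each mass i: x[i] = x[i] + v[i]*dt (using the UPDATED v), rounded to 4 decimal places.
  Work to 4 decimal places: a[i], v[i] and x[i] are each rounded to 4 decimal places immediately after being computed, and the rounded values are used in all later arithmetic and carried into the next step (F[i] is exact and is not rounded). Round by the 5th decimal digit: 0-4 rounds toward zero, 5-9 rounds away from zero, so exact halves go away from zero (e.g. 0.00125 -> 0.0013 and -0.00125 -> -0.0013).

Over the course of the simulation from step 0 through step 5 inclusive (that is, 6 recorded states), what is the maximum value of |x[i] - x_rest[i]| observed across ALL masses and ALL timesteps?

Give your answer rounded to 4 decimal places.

Step 0: x=[7.0000 11.0000 17.0000] v=[0.0000 0.0000 0.0000]
Step 1: x=[6.2500 11.5000 17.0000] v=[-1.5000 1.0000 0.0000]
Step 2: x=[5.2500 12.0625 17.0625] v=[-2.0000 1.1250 0.1250]
Step 3: x=[4.6406 12.1719 17.2500] v=[-1.2188 0.2188 0.3750]
Step 4: x=[4.7539 11.6680 17.5528] v=[0.2266 -1.0078 0.6055]
Step 5: x=[5.4073 10.9068 17.8700] v=[1.3067 -1.5225 0.6343]
Max displacement = 1.3594

Answer: 1.3594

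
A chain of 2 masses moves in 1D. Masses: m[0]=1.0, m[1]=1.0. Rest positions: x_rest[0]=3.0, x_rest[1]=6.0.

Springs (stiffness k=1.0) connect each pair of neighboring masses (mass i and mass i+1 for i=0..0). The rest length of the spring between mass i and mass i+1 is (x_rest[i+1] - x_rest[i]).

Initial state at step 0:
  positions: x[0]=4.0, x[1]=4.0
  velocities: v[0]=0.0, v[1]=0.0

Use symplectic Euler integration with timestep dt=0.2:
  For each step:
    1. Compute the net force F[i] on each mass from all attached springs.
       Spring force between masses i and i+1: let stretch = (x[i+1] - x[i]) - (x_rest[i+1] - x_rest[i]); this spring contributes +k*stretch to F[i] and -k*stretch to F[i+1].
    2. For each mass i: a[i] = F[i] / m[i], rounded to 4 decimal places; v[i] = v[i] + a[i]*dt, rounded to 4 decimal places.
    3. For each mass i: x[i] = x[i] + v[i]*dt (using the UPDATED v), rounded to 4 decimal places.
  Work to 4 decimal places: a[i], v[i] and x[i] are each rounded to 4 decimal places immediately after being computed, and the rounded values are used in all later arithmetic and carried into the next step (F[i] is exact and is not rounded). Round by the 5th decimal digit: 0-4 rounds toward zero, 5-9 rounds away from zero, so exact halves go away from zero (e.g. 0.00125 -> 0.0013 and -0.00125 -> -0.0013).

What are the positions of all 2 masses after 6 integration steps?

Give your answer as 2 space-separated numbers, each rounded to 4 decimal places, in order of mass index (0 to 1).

Step 0: x=[4.0000 4.0000] v=[0.0000 0.0000]
Step 1: x=[3.8800 4.1200] v=[-0.6000 0.6000]
Step 2: x=[3.6496 4.3504] v=[-1.1520 1.1520]
Step 3: x=[3.3272 4.6728] v=[-1.6118 1.6118]
Step 4: x=[2.9387 5.0613] v=[-1.9427 1.9427]
Step 5: x=[2.5151 5.4849] v=[-2.1182 2.1182]
Step 6: x=[2.0903 5.9097] v=[-2.1242 2.1242]

Answer: 2.0903 5.9097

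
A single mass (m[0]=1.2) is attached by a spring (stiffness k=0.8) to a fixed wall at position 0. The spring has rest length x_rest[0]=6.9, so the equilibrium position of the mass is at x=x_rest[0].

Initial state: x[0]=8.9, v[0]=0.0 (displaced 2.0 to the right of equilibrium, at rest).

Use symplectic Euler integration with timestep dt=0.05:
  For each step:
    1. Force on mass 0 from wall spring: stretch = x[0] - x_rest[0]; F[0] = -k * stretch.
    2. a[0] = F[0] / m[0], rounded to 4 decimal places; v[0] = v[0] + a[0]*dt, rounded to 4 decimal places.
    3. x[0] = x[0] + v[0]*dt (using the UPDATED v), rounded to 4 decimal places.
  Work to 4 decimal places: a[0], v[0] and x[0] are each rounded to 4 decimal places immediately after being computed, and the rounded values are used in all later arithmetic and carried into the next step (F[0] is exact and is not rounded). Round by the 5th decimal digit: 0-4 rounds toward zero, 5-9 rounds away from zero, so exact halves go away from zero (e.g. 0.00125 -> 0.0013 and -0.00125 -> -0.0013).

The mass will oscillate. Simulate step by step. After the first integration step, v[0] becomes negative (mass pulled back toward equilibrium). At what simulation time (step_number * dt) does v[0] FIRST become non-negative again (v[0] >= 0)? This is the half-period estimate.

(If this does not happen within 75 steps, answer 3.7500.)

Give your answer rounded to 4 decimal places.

Step 0: x=[8.9000] v=[0.0000]
Step 1: x=[8.8967] v=[-0.0667]
Step 2: x=[8.8900] v=[-0.1333]
Step 3: x=[8.8800] v=[-0.1996]
Step 4: x=[8.8667] v=[-0.2656]
Step 5: x=[8.8501] v=[-0.3312]
Step 6: x=[8.8303] v=[-0.3962]
Step 7: x=[8.8073] v=[-0.4605]
Step 8: x=[8.7811] v=[-0.5241]
Step 9: x=[8.7518] v=[-0.5868]
Step 10: x=[8.7194] v=[-0.6485]
Step 11: x=[8.6839] v=[-0.7091]
Step 12: x=[8.6455] v=[-0.7686]
Step 13: x=[8.6042] v=[-0.8268]
Step 14: x=[8.5600] v=[-0.8836]
Step 15: x=[8.5131] v=[-0.9389]
Step 16: x=[8.4635] v=[-0.9927]
Step 17: x=[8.4113] v=[-1.0448]
Step 18: x=[8.3565] v=[-1.0952]
Step 19: x=[8.2993] v=[-1.1438]
Step 20: x=[8.2398] v=[-1.1904]
Step 21: x=[8.1780] v=[-1.2351]
Step 22: x=[8.1141] v=[-1.2777]
Step 23: x=[8.0482] v=[-1.3182]
Step 24: x=[7.9804] v=[-1.3565]
Step 25: x=[7.9108] v=[-1.3925]
Step 26: x=[7.8395] v=[-1.4262]
Step 27: x=[7.7666] v=[-1.4575]
Step 28: x=[7.6923] v=[-1.4864]
Step 29: x=[7.6167] v=[-1.5128]
Step 30: x=[7.5399] v=[-1.5367]
Step 31: x=[7.4620] v=[-1.5580]
Step 32: x=[7.3832] v=[-1.5767]
Step 33: x=[7.3036] v=[-1.5928]
Step 34: x=[7.2233] v=[-1.6063]
Step 35: x=[7.1424] v=[-1.6171]
Step 36: x=[7.0611] v=[-1.6252]
Step 37: x=[6.9796] v=[-1.6306]
Step 38: x=[6.8979] v=[-1.6333]
Step 39: x=[6.8162] v=[-1.6332]
Step 40: x=[6.7347] v=[-1.6304]
Step 41: x=[6.6535] v=[-1.6249]
Step 42: x=[6.5727] v=[-1.6167]
Step 43: x=[6.4924] v=[-1.6058]
Step 44: x=[6.4128] v=[-1.5922]
Step 45: x=[6.3340] v=[-1.5760]
Step 46: x=[6.2561] v=[-1.5571]
Step 47: x=[6.1793] v=[-1.5356]
Step 48: x=[6.1037] v=[-1.5116]
Step 49: x=[6.0294] v=[-1.4851]
Step 50: x=[5.9566] v=[-1.4561]
Step 51: x=[5.8854] v=[-1.4247]
Step 52: x=[5.8159] v=[-1.3909]
Step 53: x=[5.7482] v=[-1.3548]
Step 54: x=[5.6824] v=[-1.3164]
Step 55: x=[5.6186] v=[-1.2758]
Step 56: x=[5.5569] v=[-1.2331]
Step 57: x=[5.4975] v=[-1.1883]
Step 58: x=[5.4404] v=[-1.1416]
Step 59: x=[5.3858] v=[-1.0929]
Step 60: x=[5.3337] v=[-1.0424]
Step 61: x=[5.2842] v=[-0.9902]
Step 62: x=[5.2374] v=[-0.9363]
Step 63: x=[5.1934] v=[-0.8809]
Step 64: x=[5.1522] v=[-0.8240]
Step 65: x=[5.1139] v=[-0.7657]
Step 66: x=[5.0786] v=[-0.7062]
Step 67: x=[5.0463] v=[-0.6455]
Step 68: x=[5.0171] v=[-0.5837]
Step 69: x=[4.9911] v=[-0.5209]
Step 70: x=[4.9682] v=[-0.4573]
Step 71: x=[4.9486] v=[-0.3929]
Step 72: x=[4.9322] v=[-0.3279]
Step 73: x=[4.9191] v=[-0.2623]
Step 74: x=[4.9093] v=[-0.1963]
Step 75: x=[4.9028] v=[-0.1299]
v[0] did not become non-negative within 75 steps; using fallback time=3.7500

Answer: 3.7500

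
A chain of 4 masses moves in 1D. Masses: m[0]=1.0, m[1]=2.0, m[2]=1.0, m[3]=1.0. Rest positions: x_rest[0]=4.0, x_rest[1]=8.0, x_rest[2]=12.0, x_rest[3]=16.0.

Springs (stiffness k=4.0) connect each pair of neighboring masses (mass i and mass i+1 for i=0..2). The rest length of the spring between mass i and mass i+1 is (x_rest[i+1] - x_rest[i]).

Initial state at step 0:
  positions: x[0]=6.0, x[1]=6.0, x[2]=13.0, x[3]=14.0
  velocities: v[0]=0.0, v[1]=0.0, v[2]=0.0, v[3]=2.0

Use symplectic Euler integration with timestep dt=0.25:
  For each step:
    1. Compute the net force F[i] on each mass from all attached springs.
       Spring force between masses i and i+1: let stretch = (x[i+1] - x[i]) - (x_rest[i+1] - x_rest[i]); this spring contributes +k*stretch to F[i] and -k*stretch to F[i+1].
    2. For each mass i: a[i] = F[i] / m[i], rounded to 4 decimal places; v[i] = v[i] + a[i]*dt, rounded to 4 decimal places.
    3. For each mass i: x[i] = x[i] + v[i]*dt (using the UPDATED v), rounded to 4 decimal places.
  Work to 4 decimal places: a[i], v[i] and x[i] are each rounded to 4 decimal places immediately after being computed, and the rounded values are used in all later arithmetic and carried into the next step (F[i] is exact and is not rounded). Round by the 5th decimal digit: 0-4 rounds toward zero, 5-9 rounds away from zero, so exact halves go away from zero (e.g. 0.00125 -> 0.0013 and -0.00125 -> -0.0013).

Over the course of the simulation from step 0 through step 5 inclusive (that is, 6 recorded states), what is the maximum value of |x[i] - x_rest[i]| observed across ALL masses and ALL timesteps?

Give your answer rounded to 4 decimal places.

Answer: 2.6640

Derivation:
Step 0: x=[6.0000 6.0000 13.0000 14.0000] v=[0.0000 0.0000 0.0000 2.0000]
Step 1: x=[5.0000 6.8750 11.5000 15.2500] v=[-4.0000 3.5000 -6.0000 5.0000]
Step 2: x=[3.4688 8.0938 9.7813 16.5625] v=[-6.1250 4.8750 -6.8750 5.2500]
Step 3: x=[2.0938 8.9454 9.3360 17.1797] v=[-5.5000 3.4063 -1.7813 2.4688]
Step 4: x=[1.4317 8.9894 10.7540 16.8360] v=[-2.6484 0.1758 5.6718 -1.3749]
Step 5: x=[1.6590 8.3092 13.2513 15.9718] v=[0.9093 -2.7208 9.9892 -3.4569]
Max displacement = 2.6640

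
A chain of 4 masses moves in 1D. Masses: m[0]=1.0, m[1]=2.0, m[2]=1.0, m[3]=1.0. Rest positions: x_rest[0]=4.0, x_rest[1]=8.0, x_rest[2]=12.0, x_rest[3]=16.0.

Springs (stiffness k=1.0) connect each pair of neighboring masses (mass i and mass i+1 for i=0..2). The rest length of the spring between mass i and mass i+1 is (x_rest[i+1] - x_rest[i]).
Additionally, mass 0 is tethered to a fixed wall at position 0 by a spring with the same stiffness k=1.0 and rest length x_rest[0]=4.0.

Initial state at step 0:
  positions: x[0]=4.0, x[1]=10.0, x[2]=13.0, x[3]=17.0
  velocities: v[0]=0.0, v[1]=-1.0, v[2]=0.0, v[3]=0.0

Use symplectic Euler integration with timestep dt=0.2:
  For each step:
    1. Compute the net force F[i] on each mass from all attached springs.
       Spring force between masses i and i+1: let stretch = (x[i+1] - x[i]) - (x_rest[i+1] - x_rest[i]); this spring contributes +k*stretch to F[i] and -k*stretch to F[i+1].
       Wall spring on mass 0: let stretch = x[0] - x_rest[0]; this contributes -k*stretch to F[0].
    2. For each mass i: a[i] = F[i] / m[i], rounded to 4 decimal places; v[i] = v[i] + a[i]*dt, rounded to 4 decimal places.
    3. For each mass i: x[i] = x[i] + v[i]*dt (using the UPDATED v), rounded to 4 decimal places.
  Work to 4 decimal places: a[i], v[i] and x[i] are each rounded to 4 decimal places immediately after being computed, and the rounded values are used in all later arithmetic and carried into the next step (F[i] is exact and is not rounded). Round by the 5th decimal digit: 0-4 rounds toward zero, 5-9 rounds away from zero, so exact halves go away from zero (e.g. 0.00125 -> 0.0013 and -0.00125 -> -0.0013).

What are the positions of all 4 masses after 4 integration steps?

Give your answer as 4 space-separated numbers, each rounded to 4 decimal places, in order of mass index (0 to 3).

Answer: 4.5999 8.7449 13.2465 17.0202

Derivation:
Step 0: x=[4.0000 10.0000 13.0000 17.0000] v=[0.0000 -1.0000 0.0000 0.0000]
Step 1: x=[4.0800 9.7400 13.0400 17.0000] v=[0.4000 -1.3000 0.2000 0.0000]
Step 2: x=[4.2232 9.4328 13.1064 17.0016] v=[0.7160 -1.5360 0.3320 0.0080]
Step 3: x=[4.4059 9.0949 13.1817 17.0074] v=[0.9133 -1.6896 0.3763 0.0290]
Step 4: x=[4.5999 8.7449 13.2465 17.0202] v=[0.9699 -1.7498 0.3241 0.0639]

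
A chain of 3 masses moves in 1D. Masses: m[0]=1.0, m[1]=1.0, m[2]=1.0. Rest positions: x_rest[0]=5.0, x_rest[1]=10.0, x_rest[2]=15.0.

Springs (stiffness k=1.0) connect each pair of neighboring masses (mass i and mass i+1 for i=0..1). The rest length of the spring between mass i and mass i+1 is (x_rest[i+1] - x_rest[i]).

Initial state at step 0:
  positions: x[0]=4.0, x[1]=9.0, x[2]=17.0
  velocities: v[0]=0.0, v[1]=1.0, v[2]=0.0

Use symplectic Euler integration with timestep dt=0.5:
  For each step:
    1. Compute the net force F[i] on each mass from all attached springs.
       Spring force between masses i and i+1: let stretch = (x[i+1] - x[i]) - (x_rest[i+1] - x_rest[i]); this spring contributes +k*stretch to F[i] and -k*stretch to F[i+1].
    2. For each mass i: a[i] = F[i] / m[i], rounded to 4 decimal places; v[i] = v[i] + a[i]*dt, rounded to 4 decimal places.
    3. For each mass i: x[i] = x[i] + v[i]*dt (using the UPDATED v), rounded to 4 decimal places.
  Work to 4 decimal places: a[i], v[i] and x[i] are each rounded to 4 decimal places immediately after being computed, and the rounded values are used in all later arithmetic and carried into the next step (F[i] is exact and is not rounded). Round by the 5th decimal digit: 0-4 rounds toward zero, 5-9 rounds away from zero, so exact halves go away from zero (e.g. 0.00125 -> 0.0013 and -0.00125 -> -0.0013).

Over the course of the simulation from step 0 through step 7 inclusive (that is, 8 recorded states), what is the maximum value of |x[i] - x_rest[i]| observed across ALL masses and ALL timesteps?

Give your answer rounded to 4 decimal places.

Step 0: x=[4.0000 9.0000 17.0000] v=[0.0000 1.0000 0.0000]
Step 1: x=[4.0000 10.2500 16.2500] v=[0.0000 2.5000 -1.5000]
Step 2: x=[4.3125 11.4375 15.2500] v=[0.6250 2.3750 -2.0000]
Step 3: x=[5.1563 11.7969 14.5469] v=[1.6875 0.7188 -1.4063]
Step 4: x=[6.4102 11.1837 14.4063] v=[2.5078 -1.2265 -0.2813]
Step 5: x=[7.6075 10.1827 14.7100] v=[2.3946 -2.0020 0.6074]
Step 6: x=[8.1986 9.6697 15.1319] v=[1.1822 -1.0260 0.8438]
Step 7: x=[7.9075 10.1545 15.4383] v=[-0.5823 0.9696 0.6127]
Max displacement = 3.1986

Answer: 3.1986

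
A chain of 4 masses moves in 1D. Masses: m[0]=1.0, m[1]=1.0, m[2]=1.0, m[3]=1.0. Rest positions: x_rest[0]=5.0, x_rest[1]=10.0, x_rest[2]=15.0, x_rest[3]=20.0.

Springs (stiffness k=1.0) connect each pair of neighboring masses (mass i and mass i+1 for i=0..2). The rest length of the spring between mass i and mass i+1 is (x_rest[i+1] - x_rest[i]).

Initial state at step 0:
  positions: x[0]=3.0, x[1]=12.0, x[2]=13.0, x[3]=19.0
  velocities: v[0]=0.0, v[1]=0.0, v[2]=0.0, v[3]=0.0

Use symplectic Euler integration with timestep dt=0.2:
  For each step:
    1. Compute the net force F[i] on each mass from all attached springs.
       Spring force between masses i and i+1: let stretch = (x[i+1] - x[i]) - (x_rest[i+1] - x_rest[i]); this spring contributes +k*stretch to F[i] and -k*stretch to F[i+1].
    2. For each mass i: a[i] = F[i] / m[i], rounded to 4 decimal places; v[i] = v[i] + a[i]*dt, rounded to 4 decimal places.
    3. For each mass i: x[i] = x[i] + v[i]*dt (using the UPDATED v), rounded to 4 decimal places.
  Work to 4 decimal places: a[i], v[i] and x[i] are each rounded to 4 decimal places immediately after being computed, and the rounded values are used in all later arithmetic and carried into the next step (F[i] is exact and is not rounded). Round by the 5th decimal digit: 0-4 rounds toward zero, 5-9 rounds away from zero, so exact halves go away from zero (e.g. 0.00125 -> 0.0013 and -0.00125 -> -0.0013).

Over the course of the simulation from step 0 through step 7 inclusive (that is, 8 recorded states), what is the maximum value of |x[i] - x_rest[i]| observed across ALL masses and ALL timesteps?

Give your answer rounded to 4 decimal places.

Answer: 2.9014

Derivation:
Step 0: x=[3.0000 12.0000 13.0000 19.0000] v=[0.0000 0.0000 0.0000 0.0000]
Step 1: x=[3.1600 11.6800 13.2000 18.9600] v=[0.8000 -1.6000 1.0000 -0.2000]
Step 2: x=[3.4608 11.0800 13.5696 18.8896] v=[1.5040 -3.0000 1.8480 -0.3520]
Step 3: x=[3.8664 10.2748 14.0524 18.8064] v=[2.0278 -4.0259 2.4141 -0.4160]
Step 4: x=[4.3283 9.3644 14.5743 18.7330] v=[2.3095 -4.5521 2.6094 -0.3668]
Step 5: x=[4.7916 8.4609 15.0541 18.6933] v=[2.3167 -4.5173 2.3992 -0.1985]
Step 6: x=[5.2017 7.6744 15.4158 18.7080] v=[2.0506 -3.9325 1.8084 0.0737]
Step 7: x=[5.5107 7.0986 15.5995 18.7911] v=[1.5451 -2.8788 0.9186 0.4153]
Max displacement = 2.9014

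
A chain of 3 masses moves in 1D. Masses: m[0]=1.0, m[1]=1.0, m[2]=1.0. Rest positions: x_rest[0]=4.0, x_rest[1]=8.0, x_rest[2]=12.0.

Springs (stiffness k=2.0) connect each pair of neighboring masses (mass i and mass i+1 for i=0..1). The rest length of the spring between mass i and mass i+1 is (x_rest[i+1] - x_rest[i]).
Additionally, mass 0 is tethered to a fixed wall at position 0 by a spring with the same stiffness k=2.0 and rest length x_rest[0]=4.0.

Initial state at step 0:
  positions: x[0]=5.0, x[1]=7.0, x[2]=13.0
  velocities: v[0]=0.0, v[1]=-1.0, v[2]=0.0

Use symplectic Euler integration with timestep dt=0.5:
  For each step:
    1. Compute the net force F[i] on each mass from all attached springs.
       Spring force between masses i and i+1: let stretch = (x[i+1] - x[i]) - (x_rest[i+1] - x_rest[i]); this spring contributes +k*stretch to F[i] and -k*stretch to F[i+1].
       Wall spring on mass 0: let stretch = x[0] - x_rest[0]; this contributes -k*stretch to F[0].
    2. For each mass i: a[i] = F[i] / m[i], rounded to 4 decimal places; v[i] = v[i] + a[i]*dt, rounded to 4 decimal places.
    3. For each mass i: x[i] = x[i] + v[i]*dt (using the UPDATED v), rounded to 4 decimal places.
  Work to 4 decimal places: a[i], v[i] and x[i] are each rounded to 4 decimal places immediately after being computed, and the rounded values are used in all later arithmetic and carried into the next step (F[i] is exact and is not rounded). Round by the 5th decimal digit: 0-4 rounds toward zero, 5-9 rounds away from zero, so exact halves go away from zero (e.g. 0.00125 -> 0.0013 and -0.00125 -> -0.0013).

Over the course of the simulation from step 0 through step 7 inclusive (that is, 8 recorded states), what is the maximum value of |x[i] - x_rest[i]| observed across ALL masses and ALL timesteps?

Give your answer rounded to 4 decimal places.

Answer: 1.8125

Derivation:
Step 0: x=[5.0000 7.0000 13.0000] v=[0.0000 -1.0000 0.0000]
Step 1: x=[3.5000 8.5000 12.0000] v=[-3.0000 3.0000 -2.0000]
Step 2: x=[2.7500 9.2500 11.2500] v=[-1.5000 1.5000 -1.5000]
Step 3: x=[3.8750 7.7500 11.5000] v=[2.2500 -3.0000 0.5000]
Step 4: x=[5.0000 6.1875 11.8750] v=[2.2500 -3.1250 0.7500]
Step 5: x=[4.2188 6.8750 11.4063] v=[-1.5625 1.3750 -0.9375]
Step 6: x=[2.6563 8.5001 10.6719] v=[-3.1251 3.2501 -1.4688]
Step 7: x=[2.6875 8.2892 10.8516] v=[0.0624 -0.4219 0.3594]
Max displacement = 1.8125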